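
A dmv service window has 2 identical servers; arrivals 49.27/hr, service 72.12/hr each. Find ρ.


ρ = λ/(cμ) = 49.27/(2·72.12) = 49.27/144.24 = 0.3416

Final: 0.3416


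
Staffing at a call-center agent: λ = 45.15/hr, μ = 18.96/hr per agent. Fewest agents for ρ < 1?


Stability requires cμ > λ ⇔ c > λ/μ.
λ/μ = 45.15/18.96 = 2.3813
Minimum integer c = ⌊2.3813⌋ + 1 = 3
Check: 3·18.96 = 56.88 > 45.15, while 2·18.96 = 37.92 ≤ 45.15

Final: 3 servers


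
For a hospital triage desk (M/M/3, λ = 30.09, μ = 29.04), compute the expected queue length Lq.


a = λ/μ = 1.0362; ρ = a/3 = 0.3454
P₀ = 0.350116
Lq = P₀·a^c·ρ / (c!·(1−ρ)²) = 0.350116·1.11244·0.3454/(6·0.42852)
= 0.05232

Final: 0.05232


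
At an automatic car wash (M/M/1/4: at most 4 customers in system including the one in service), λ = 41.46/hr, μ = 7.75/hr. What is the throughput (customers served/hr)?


ρ = 5.3497; P_K = (1−ρ)ρ^4/(1−ρ^5) = 0.813258
λ_eff = λ(1 − P_K) = 41.46·(1 − 0.813258) = 41.46·0.186742 = 7.7423 /hr

Final: 7.7423 /hr


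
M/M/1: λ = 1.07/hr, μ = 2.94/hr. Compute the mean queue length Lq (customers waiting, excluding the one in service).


ρ = 1.07/2.94 = 0.3639
Lq = ρ²/(1−ρ) = 0.1325/0.6361 = 0.2082

Final: 0.2082


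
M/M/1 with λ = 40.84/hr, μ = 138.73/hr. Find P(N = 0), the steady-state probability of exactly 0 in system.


ρ = 40.84/138.73 = 0.2944
P_n = (1−ρ)·ρ^n = (1 − 0.2944)·0.2944^0 = 0.7056·1.000000 = 0.705615

Final: 0.705615


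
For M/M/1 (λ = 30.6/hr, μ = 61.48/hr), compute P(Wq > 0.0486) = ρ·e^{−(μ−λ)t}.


ρ = 30.6/61.48 = 0.4977
P(Wq > t) = ρ·e^{−(μ−λ)t} = 0.4977·e^{−1.5008}
= 0.4977·0.222959 = 0.110972

Final: 0.110972


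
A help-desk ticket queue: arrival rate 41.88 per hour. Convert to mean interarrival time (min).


Mean interarrival time = 1/λ = 1/41.88 hour = 0.02388 hour
In minutes: 0.02388 × 60 = 1.4327 min

Final: 1.4327 min


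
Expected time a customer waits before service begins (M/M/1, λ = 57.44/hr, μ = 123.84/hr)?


ρ = 57.44/123.84 = 0.4638
Wq = ρ/(μ−λ) = 0.4638/(123.84 − 57.44) = 0.4638/66.40 = 0.006985 hr

Final: 0.006985 hr


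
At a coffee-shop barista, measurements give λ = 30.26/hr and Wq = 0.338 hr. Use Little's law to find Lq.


Lq = λWq = 30.26·0.338 = 10.2279

Final: 10.2279


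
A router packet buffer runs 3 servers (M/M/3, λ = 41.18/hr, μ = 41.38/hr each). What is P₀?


a = λ/μ = 41.18/41.38 = 0.9952; ρ = a/c = 0.3317
Σ_{k=0}^{2} a^k/k! (terms k=0..2) = 1.00000 + 0.99517 + 0.49518 = 2.49035
Tail: a^3/(3!(1−ρ)) = 0.98557/(6·0.6683) = 0.24580
P₀ = 1/(2.49035 + 0.24580) = 1/2.73614 = 0.365478

Final: 0.365478


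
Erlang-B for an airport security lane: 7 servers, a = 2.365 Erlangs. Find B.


B(c,a) = (a^c/c!) / Σ_{k=0}^{c} a^k/k!
a^7/7! = 0.082108
Σ terms (k=0..7): 1.00000 + 2.36500 + 2.79661 + 2.20466 + 1.30351 + 0.61656 + 0.24303 + 0.08211 = 10.611476
B = 0.082108/10.611476 = 0.007738

Final: 0.007738


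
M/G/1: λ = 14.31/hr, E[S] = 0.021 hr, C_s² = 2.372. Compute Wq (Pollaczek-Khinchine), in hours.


ρ = λ·E[S] = 14.31·0.021 = 0.3005
E[S²] = E[S]²(1+C_s²) = 0.021²·(1+2.372) = 0.001487
Wq = λ·E[S²]/(2(1−ρ)) = 14.31·0.001487/(2·0.6995) = 0.01521 hr

Final: 0.01521 hr


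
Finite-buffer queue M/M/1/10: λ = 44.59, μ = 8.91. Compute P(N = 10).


ρ = λ/μ = 44.59/8.91 = 5.0045
P_K = (1−ρ)ρ^K/(1−ρ^(K+1)) = (-4.0045·9853662.501162)/(1 − 49312548.925568)
= -39458886.424406/-49312547.925568 = 0.800179

Final: 0.800179


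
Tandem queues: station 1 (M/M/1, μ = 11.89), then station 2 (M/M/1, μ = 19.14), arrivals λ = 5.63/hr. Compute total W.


Each node sees arrival rate λ = 5.63/hr (tandem ⇒ throughput preserved).
W₁ = 1/(μ₁−λ) = 1/(11.89−5.63) = 0.15974 hr
W₂ = 1/(μ₂−λ) = 1/(19.14−5.63) = 0.07402 hr
W_total = W₁ + W₂ = 0.15974 + 0.07402 = 0.23376 hr

Final: 0.23376 hr


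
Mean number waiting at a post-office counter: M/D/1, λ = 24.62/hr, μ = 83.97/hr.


ρ = 24.62/83.97 = 0.2932
M/D/1: Lq = ρ²/(2(1−ρ)) = 0.08597/(2·0.7068) = 0.06081

Final: 0.06081


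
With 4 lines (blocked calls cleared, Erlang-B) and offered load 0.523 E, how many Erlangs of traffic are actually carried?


B(4,0.523) = 0.001848 (Erlang-B)
Carried load = a(1 − B) = 0.523·(1 − 0.001848) = 0.523·0.998152 = 0.5220 E

Final: 0.5220 Erlangs


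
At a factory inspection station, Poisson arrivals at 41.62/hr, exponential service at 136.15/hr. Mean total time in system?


W = 1/(μ−λ) = 1/(136.15 − 41.62) = 1/94.53 = 0.01058 hr

Final: 0.01058 hr


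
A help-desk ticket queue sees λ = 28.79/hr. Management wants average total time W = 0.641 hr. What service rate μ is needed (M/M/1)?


W = 1/(μ−λ) ⇒ μ − λ = 1/W = 1/0.641 = 1.5601
μ = λ + 1/W = 28.79 + 1.5601 = 30.3501 per hr

Final: 30.3501 /hr


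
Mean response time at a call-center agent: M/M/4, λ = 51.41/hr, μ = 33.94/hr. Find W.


a = 1.5147; ρ = 0.3787; P₀ = 0.217665
Lq = P₀·a^c·ρ/(c!(1−ρ)²) = 0.04683
Wq = Lq/λ = 0.04683/51.41 = 0.0009110 hr
W = Wq + 1/μ = 0.0009110 + 0.02946 = 0.03037 hr

Final: 0.03037 hr


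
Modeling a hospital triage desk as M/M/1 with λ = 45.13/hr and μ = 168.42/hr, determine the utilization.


ρ = λ/μ = 45.13/168.42 = 0.2680

Final: 0.2680


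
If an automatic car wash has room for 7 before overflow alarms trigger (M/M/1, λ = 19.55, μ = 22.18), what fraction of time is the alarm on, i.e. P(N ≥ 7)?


ρ = 19.55/22.18 = 0.8814
P(N ≥ n) = ρ^n = 0.8814^7 = 0.413330

Final: 0.413330


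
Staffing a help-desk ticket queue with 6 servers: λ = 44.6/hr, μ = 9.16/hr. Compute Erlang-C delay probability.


a = λ/μ = 4.8690; ρ = a/6 = 0.8115
P₀ = 0.005514 (from M/M/c formula)
C(c,a) = [a^c/(c!(1−ρ))]·P₀ = [13324.05173/(720·0.1885)]·0.005514
= 98.17271·0.005514 = 0.541327

Final: 0.541327


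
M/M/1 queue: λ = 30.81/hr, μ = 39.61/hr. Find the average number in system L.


ρ = λ/μ = 30.81/39.61 = 0.7778
L = ρ/(1−ρ) = 0.7778/(1 − 0.7778) = 0.7778/0.2222 = 3.5011

Final: 3.5011


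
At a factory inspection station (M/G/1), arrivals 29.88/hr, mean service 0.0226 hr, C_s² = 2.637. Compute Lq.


ρ = λ·E[S] = 29.88·0.0226 = 0.6753
Lq = ρ²(1+C_s²)/(2(1−ρ)) = 0.4560·(1+2.637)/(2·0.3247)
= 0.4560·3.6370/0.6494 = 2.55384

Final: 2.55384


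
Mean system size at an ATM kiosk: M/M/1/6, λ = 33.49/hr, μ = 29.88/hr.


ρ = 33.49/29.88 = 1.1208
L = ρ[1 − (K+1)ρ^K + Kρ^(K+1)] / [(1−ρ)(1−ρ^(K+1))]
Numerator: 1.1208·(1 − 7·1.982473 + 6·2.221989) = 0.509547
Denominator: (-0.1208)·(-1.221989) = 0.147637
L = 0.509547/0.147637 = 3.4514

Final: 3.4514


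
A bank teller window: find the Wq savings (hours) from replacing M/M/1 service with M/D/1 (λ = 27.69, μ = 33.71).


ρ = 27.69/33.71 = 0.8214
Wq(M/M/1) = ρ/(μ−λ) = 0.8214/6.02 = 0.13645 hr
Wq(M/D/1) = ρ/(2(μ−λ)) = 0.06822 hr
Savings = 0.13645 − 0.06822 = 0.06822 hr

Final: 0.06822 hr


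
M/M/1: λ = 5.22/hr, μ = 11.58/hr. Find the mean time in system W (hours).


W = 1/(μ−λ) = 1/(11.58 − 5.22) = 1/6.36 = 0.1572 hr

Final: 0.1572 hr


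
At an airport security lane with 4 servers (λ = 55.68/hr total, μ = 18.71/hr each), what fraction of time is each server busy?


ρ = λ/(cμ) = 55.68/(4·18.71) = 55.68/74.84 = 0.7440

Final: 0.7440


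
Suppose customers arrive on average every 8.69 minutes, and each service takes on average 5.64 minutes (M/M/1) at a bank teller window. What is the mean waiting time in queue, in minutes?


λ = 60/8.69 = 6.9045 /hr
μ = 60/5.64 = 10.6383 /hr
ρ = λ/μ = 6.9045/10.6383 = 0.6490
Wq = ρ/(μ−λ) = 0.6490/(10.6383−6.9045) = 0.17382 hr
In minutes: 0.17382·60 = 10.429 min

Final: 10.429 min


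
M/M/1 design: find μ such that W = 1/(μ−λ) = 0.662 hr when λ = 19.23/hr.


W = 1/(μ−λ) ⇒ μ − λ = 1/W = 1/0.662 = 1.5106
μ = λ + 1/W = 19.23 + 1.5106 = 20.7406 per hr

Final: 20.7406 /hr


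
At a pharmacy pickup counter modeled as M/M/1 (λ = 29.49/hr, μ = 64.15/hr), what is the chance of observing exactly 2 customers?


ρ = 29.49/64.15 = 0.4597
P_n = (1−ρ)·ρ^n = (1 − 0.4597)·0.4597^2 = 0.5403·0.211328 = 0.114179

Final: 0.114179


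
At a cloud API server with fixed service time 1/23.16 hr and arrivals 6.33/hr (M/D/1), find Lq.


ρ = 6.33/23.16 = 0.2733
M/D/1: Lq = ρ²/(2(1−ρ)) = 0.07470/(2·0.7267) = 0.05140

Final: 0.05140


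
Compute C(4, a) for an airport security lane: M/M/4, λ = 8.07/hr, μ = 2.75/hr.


a = λ/μ = 2.9345; ρ = a/4 = 0.7336
P₀ = 0.041575 (from M/M/c formula)
C(c,a) = [a^c/(c!(1−ρ))]·P₀ = [74.15891/(24·0.2664)]·0.041575
= 11.60051·0.041575 = 0.482296

Final: 0.482296


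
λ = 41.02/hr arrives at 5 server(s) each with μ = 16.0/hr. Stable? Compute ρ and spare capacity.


Total capacity cμ = 5·16.0 = 80.00/hr
ρ = λ/(cμ) = 41.02/80.00 = 0.5128
Stable ⇔ ρ < 1: YES
Spare capacity = cμ − λ = 80.00 − 41.02 = 38.98/hr

Final: ρ = 0.5128; stable; margin = 38.98/hr


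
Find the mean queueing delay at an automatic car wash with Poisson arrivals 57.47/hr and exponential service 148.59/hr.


ρ = 57.47/148.59 = 0.3868
Wq = ρ/(μ−λ) = 0.3868/(148.59 − 57.47) = 0.3868/91.12 = 0.004245 hr

Final: 0.004245 hr


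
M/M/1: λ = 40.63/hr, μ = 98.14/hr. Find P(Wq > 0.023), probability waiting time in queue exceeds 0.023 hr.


ρ = 40.63/98.14 = 0.4140
P(Wq > t) = ρ·e^{−(μ−λ)t} = 0.4140·e^{−1.3227}
= 0.4140·0.266407 = 0.110293

Final: 0.110293


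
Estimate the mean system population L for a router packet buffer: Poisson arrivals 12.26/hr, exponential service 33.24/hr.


ρ = λ/μ = 12.26/33.24 = 0.3688
L = ρ/(1−ρ) = 0.3688/(1 − 0.3688) = 0.3688/0.6312 = 0.5844

Final: 0.5844


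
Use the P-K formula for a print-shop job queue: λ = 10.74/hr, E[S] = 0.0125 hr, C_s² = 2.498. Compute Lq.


ρ = λ·E[S] = 10.74·0.0125 = 0.1343
Lq = ρ²(1+C_s²)/(2(1−ρ)) = 0.01802·(1+2.498)/(2·0.8658)
= 0.01802·3.4980/1.7315 = 0.03641

Final: 0.03641


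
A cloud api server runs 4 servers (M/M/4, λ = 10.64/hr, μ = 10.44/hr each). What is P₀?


a = λ/μ = 10.64/10.44 = 1.0192; ρ = a/c = 0.2548
Σ_{k=0}^{3} a^k/k! (terms k=0..3) = 1.00000 + 1.01916 + 0.51934 + 0.17643 = 2.71493
Tail: a^4/(4!(1−ρ)) = 1.07886/(24·0.7452) = 0.06032
P₀ = 1/(2.71493 + 0.06032) = 1/2.77525 = 0.360328

Final: 0.360328


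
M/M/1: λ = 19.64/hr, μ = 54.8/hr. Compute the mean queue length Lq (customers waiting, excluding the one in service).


ρ = 19.64/54.8 = 0.3584
Lq = ρ²/(1−ρ) = 0.1284/0.6416 = 0.2002

Final: 0.2002


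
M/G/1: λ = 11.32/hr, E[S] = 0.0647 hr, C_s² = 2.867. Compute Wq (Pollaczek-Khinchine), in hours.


ρ = λ·E[S] = 11.32·0.0647 = 0.7324
E[S²] = E[S]²(1+C_s²) = 0.0647²·(1+2.867) = 0.016188
Wq = λ·E[S²]/(2(1−ρ)) = 11.32·0.016188/(2·0.2676) = 0.34239 hr

Final: 0.34239 hr


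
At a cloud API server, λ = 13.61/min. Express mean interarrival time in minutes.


Mean interarrival time = 1/λ = 1/13.61 minute = 0.07348 minute
In minutes: 0.07348 × 1 = 0.07348 min

Final: 0.07348 min


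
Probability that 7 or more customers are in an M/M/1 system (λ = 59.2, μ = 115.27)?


ρ = 59.2/115.27 = 0.5136
P(N ≥ n) = ρ^n = 0.5136^7 = 0.009424

Final: 0.009424


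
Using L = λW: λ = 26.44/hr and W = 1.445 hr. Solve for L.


L = λW = 26.44·1.445 = 38.2058

Final: 38.2058


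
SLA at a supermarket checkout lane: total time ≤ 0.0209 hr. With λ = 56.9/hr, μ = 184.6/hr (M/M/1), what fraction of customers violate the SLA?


W ~ Exponential(μ−λ) for M/M/1.
μ − λ = 184.6 − 56.9 = 127.7000
P(W > t) = e^{−(μ−λ)t} = e^{−2.6689} = 0.069326

Final: 0.069326


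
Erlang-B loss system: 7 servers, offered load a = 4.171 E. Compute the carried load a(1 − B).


B(7,4.171) = 0.071712 (Erlang-B)
Carried load = a(1 − B) = 4.171·(1 − 0.071712) = 4.171·0.928288 = 3.8719 E

Final: 3.8719 Erlangs


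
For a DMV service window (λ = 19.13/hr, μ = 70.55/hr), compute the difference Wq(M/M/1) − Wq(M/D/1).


ρ = 19.13/70.55 = 0.2712
Wq(M/M/1) = ρ/(μ−λ) = 0.2712/51.42 = 0.005273 hr
Wq(M/D/1) = ρ/(2(μ−λ)) = 0.002637 hr
Savings = 0.005273 − 0.002637 = 0.002637 hr

Final: 0.002637 hr


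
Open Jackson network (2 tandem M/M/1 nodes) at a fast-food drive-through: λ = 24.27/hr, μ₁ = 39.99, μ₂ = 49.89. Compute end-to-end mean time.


Each node sees arrival rate λ = 24.27/hr (tandem ⇒ throughput preserved).
W₁ = 1/(μ₁−λ) = 1/(39.99−24.27) = 0.06361 hr
W₂ = 1/(μ₂−λ) = 1/(49.89−24.27) = 0.03903 hr
W_total = W₁ + W₂ = 0.06361 + 0.03903 = 0.10265 hr

Final: 0.10265 hr


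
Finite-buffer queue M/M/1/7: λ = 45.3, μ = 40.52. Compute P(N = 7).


ρ = λ/μ = 45.3/40.52 = 1.1180
P_K = (1−ρ)ρ^K/(1−ρ^(K+1)) = (-0.1180·2.182737)/(1 − 2.440226)
= -0.257490/-1.440226 = 0.178784

Final: 0.178784


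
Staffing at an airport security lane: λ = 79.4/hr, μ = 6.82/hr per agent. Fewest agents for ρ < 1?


Stability requires cμ > λ ⇔ c > λ/μ.
λ/μ = 79.4/6.82 = 11.6422
Minimum integer c = ⌊11.6422⌋ + 1 = 12
Check: 12·6.82 = 81.84 > 79.4, while 11·6.82 = 75.02 ≤ 79.4

Final: 12 servers


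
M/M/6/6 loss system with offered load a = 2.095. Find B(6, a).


B(c,a) = (a^c/c!) / Σ_{k=0}^{c} a^k/k!
a^6/6! = 0.117428
Σ terms (k=0..6): 1.00000 + 2.09500 + 2.19451 + 1.53250 + 0.80265 + 0.33631 + 0.11743 = 8.078399
B = 0.117428/8.078399 = 0.014536

Final: 0.014536


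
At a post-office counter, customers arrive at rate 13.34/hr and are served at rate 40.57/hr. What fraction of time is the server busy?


ρ = λ/μ = 13.34/40.57 = 0.3288

Final: 0.3288


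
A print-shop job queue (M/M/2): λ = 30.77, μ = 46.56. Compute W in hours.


a = 0.6609; ρ = 0.3304; P₀ = 0.503269
Lq = P₀·a^c·ρ/(c!(1−ρ)²) = 0.08100
Wq = Lq/λ = 0.08100/30.77 = 0.002633 hr
W = Wq + 1/μ = 0.002633 + 0.02148 = 0.02411 hr

Final: 0.02411 hr


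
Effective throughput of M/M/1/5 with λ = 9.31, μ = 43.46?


ρ = 0.2142; P_K = (1−ρ)ρ^5/(1−ρ^6) = 0.0003545
λ_eff = λ(1 − P_K) = 9.31·(1 − 0.0003545) = 9.31·0.999645 = 9.3067 /hr

Final: 9.3067 /hr


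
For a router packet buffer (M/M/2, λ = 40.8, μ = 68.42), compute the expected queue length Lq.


a = λ/μ = 0.5963; ρ = a/2 = 0.2982
P₀ = 0.540644
Lq = P₀·a^c·ρ / (c!·(1−ρ)²) = 0.540644·0.35559·0.2982/(2·0.49258)
= 0.05818

Final: 0.05818


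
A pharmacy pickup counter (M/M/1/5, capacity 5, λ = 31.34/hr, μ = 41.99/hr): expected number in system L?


ρ = 31.34/41.99 = 0.7464
L = ρ[1 − (K+1)ρ^K + Kρ^(K+1)] / [(1−ρ)(1−ρ^(K+1))]
Numerator: 0.7464·(1 − 6·0.231614 + 5·0.172870) = 0.354272
Denominator: (0.2536)·(0.827130) = 0.209787
L = 0.354272/0.209787 = 1.6887

Final: 1.6887


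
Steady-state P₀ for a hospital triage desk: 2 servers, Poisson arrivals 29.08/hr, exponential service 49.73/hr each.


a = λ/μ = 29.08/49.73 = 0.5848; ρ = a/c = 0.2924
Σ_{k=0}^{1} a^k/k! (terms k=0..1) = 1.00000 + 0.58476 = 1.58476
Tail: a^2/(2!(1−ρ)) = 0.34194/(2·0.7076) = 0.24161
P₀ = 1/(1.58476 + 0.24161) = 1/1.82637 = 0.547534

Final: 0.547534


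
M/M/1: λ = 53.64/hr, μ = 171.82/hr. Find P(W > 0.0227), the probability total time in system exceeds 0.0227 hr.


W ~ Exponential(μ−λ) for M/M/1.
μ − λ = 171.82 − 53.64 = 118.1800
P(W > t) = e^{−(μ−λ)t} = e^{−2.6827} = 0.068379

Final: 0.068379


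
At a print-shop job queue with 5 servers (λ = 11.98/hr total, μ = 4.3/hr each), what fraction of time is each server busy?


ρ = λ/(cμ) = 11.98/(5·4.3) = 11.98/21.50 = 0.5572

Final: 0.5572


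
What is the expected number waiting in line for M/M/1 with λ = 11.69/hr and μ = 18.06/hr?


ρ = 11.69/18.06 = 0.6473
Lq = ρ²/(1−ρ) = 0.4190/0.3527 = 1.1879

Final: 1.1879


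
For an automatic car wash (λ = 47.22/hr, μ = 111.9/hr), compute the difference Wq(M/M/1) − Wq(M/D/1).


ρ = 47.22/111.9 = 0.4220
Wq(M/M/1) = ρ/(μ−λ) = 0.4220/64.68 = 0.006524 hr
Wq(M/D/1) = ρ/(2(μ−λ)) = 0.003262 hr
Savings = 0.006524 − 0.003262 = 0.003262 hr

Final: 0.003262 hr


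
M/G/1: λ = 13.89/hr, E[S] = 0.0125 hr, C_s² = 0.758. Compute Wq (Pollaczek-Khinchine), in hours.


ρ = λ·E[S] = 13.89·0.0125 = 0.1736
E[S²] = E[S]²(1+C_s²) = 0.0125²·(1+0.758) = 0.0002747
Wq = λ·E[S²]/(2(1−ρ)) = 13.89·0.0002747/(2·0.8264) = 0.002309 hr

Final: 0.002309 hr


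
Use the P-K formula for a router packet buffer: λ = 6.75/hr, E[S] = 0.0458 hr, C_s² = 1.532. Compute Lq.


ρ = λ·E[S] = 6.75·0.0458 = 0.3091
Lq = ρ²(1+C_s²)/(2(1−ρ)) = 0.09557·(1+1.532)/(2·0.6908)
= 0.09557·2.5320/1.3817 = 0.17514

Final: 0.17514


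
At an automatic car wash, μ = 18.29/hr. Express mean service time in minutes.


Mean service time = 1/μ = 1/18.29 hour = 0.05467 hour
In minutes: 0.05467 × 60 = 3.2805 min

Final: 3.2805 min


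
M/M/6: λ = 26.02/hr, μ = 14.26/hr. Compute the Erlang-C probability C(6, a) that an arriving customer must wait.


a = λ/μ = 1.8247; ρ = a/6 = 0.3041
P₀ = 0.161132 (from M/M/c formula)
C(c,a) = [a^c/(c!(1−ρ))]·P₀ = [36.90852/(720·0.6959)]·0.161132
= 0.07366·0.161132 = 0.011870

Final: 0.011870


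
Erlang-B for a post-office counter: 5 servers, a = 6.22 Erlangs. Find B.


B(c,a) = (a^c/c!) / Σ_{k=0}^{c} a^k/k!
a^5/5! = 77.583734
Σ terms (k=0..5): 1.00000 + 6.22000 + 19.34420 + 40.10697 + 62.36635 + 77.58373 = 206.621254
B = 77.583734/206.621254 = 0.375488

Final: 0.375488


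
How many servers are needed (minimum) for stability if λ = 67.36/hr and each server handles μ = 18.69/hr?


Stability requires cμ > λ ⇔ c > λ/μ.
λ/μ = 67.36/18.69 = 3.6041
Minimum integer c = ⌊3.6041⌋ + 1 = 4
Check: 4·18.69 = 74.76 > 67.36, while 3·18.69 = 56.07 ≤ 67.36

Final: 4 servers


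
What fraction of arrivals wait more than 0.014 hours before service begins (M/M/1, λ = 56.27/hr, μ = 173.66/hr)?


ρ = 56.27/173.66 = 0.3240
P(Wq > t) = ρ·e^{−(μ−λ)t} = 0.3240·e^{−1.6435}
= 0.3240·0.193310 = 0.062637

Final: 0.062637


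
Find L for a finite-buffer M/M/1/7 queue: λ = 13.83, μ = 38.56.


ρ = 13.83/38.56 = 0.3587
L = ρ[1 − (K+1)ρ^K + Kρ^(K+1)] / [(1−ρ)(1−ρ^(K+1))]
Numerator: 0.3587·(1 − 8·0.0007635 + 7·0.0002738) = 0.357159
Denominator: (0.6413)·(0.999726) = 0.641163
L = 0.357159/0.641163 = 0.5570

Final: 0.5570


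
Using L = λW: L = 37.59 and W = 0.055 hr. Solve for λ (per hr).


λ = L/W = 37.59/0.055 = 683.4545 /hr

Final: 683.4545 /hr


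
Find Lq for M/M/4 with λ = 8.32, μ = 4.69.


a = λ/μ = 1.7740; ρ = a/4 = 0.4435
P₀ = 0.166127
Lq = P₀·a^c·ρ / (c!·(1−ρ)²) = 0.166127·9.90380·0.4435/(24·0.30970)
= 0.09817

Final: 0.09817


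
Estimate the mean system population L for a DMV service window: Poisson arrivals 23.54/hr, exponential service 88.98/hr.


ρ = λ/μ = 23.54/88.98 = 0.2646
L = ρ/(1−ρ) = 0.2646/(1 − 0.2646) = 0.2646/0.7354 = 0.3597

Final: 0.3597


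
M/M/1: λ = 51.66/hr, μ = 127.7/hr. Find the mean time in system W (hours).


W = 1/(μ−λ) = 1/(127.7 − 51.66) = 1/76.04 = 0.01315 hr

Final: 0.01315 hr


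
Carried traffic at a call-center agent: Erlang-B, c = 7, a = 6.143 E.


B(7,6.143) = 0.194349 (Erlang-B)
Carried load = a(1 − B) = 6.143·(1 − 0.194349) = 6.143·0.805651 = 4.9491 E

Final: 4.9491 Erlangs


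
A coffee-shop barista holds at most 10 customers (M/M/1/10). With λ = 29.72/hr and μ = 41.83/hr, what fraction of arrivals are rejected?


ρ = λ/μ = 29.72/41.83 = 0.7105
P_K = (1−ρ)ρ^K/(1−ρ^(K+1)) = (0.2895·0.032780)/(1 − 0.023290)
= 0.009490/0.976710 = 0.009716

Final: 0.009716


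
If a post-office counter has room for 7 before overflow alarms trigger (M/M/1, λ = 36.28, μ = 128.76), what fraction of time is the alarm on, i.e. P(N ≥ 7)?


ρ = 36.28/128.76 = 0.2818
P(N ≥ n) = ρ^n = 0.2818^7 = 0.0001410

Final: 0.0001410


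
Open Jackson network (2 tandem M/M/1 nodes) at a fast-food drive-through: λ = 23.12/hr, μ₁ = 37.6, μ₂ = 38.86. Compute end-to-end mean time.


Each node sees arrival rate λ = 23.12/hr (tandem ⇒ throughput preserved).
W₁ = 1/(μ₁−λ) = 1/(37.6−23.12) = 0.06906 hr
W₂ = 1/(μ₂−λ) = 1/(38.86−23.12) = 0.06353 hr
W_total = W₁ + W₂ = 0.06906 + 0.06353 = 0.13259 hr

Final: 0.13259 hr


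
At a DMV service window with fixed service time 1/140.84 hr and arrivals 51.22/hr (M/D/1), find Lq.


ρ = 51.22/140.84 = 0.3637
M/D/1: Lq = ρ²/(2(1−ρ)) = 0.1323/(2·0.6363) = 0.10392

Final: 0.10392


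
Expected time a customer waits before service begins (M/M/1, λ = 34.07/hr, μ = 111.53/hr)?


ρ = 34.07/111.53 = 0.3055
Wq = ρ/(μ−λ) = 0.3055/(111.53 − 34.07) = 0.3055/77.46 = 0.003944 hr

Final: 0.003944 hr


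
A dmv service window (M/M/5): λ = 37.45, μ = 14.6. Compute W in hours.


a = 2.5651; ρ = 0.5130; P₀ = 0.074785
Lq = P₀·a^c·ρ/(c!(1−ρ)²) = 0.14970
Wq = Lq/λ = 0.14970/37.45 = 0.003997 hr
W = Wq + 1/μ = 0.003997 + 0.06849 = 0.07249 hr

Final: 0.07249 hr


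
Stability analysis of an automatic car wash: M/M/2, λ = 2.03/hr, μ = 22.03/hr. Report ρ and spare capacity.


Total capacity cμ = 2·22.03 = 44.06/hr
ρ = λ/(cμ) = 2.03/44.06 = 0.04607
Stable ⇔ ρ < 1: YES
Spare capacity = cμ − λ = 44.06 − 2.03 = 42.03/hr

Final: ρ = 0.04607; stable; margin = 42.03/hr


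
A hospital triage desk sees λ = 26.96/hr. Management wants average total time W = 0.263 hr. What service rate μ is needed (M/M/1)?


W = 1/(μ−λ) ⇒ μ − λ = 1/W = 1/0.263 = 3.8023
μ = λ + 1/W = 26.96 + 3.8023 = 30.7623 per hr

Final: 30.7623 /hr


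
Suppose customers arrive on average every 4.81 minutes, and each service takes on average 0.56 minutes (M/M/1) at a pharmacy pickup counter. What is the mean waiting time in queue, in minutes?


λ = 60/4.81 = 12.4740 /hr
μ = 60/0.56 = 107.1429 /hr
ρ = λ/μ = 12.4740/107.1429 = 0.1164
Wq = ρ/(μ−λ) = 0.1164/(107.1429−12.4740) = 0.001230 hr
In minutes: 0.001230·60 = 0.07379 min

Final: 0.07379 min


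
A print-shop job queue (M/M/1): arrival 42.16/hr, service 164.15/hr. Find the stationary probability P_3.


ρ = 42.16/164.15 = 0.2568
P_n = (1−ρ)·ρ^n = (1 − 0.2568)·0.2568^3 = 0.7432·0.016943 = 0.012591

Final: 0.012591


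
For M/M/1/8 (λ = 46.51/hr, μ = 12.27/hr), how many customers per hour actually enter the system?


ρ = 3.7905; P_K = (1−ρ)ρ^8/(1−ρ^9) = 0.736190
λ_eff = λ(1 − P_K) = 46.51·(1 − 0.736190) = 46.51·0.263810 = 12.2698 /hr

Final: 12.2698 /hr


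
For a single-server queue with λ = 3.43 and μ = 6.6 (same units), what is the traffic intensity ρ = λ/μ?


ρ = λ/μ = 3.43/6.6 = 0.5197

Final: 0.5197


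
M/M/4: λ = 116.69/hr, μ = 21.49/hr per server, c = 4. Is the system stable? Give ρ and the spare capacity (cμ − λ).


Total capacity cμ = 4·21.49 = 85.96/hr
ρ = λ/(cμ) = 116.69/85.96 = 1.3575
Stable ⇔ ρ < 1: NO
Spare capacity = cμ − λ = 85.96 − 116.69 = -30.73/hr

Final: ρ = 1.3575; unstable; margin = -30.73/hr


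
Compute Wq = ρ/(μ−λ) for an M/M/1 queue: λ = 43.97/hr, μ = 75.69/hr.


ρ = 43.97/75.69 = 0.5809
Wq = ρ/(μ−λ) = 0.5809/(75.69 − 43.97) = 0.5809/31.72 = 0.01831 hr

Final: 0.01831 hr


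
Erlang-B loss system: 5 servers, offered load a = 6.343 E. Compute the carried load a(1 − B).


B(5,6.343) = 0.383687 (Erlang-B)
Carried load = a(1 − B) = 6.343·(1 − 0.383687) = 6.343·0.616313 = 3.9093 E

Final: 3.9093 Erlangs


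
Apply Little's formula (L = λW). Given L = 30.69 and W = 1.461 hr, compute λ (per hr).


λ = L/W = 30.69/1.461 = 21.0062 /hr

Final: 21.0062 /hr


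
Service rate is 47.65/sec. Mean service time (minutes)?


Mean service time = 1/μ = 1/47.65 second = 0.02099 second
In minutes: 0.02099 × 0.0166667 = 0.0003498 min

Final: 0.0003498 min


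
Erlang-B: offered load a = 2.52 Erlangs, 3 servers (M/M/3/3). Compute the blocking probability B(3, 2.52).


B(c,a) = (a^c/c!) / Σ_{k=0}^{c} a^k/k!
a^3/3! = 2.667168
Σ terms (k=0..3): 1.00000 + 2.52000 + 3.17520 + 2.66717 = 9.362368
B = 2.667168/9.362368 = 0.284882

Final: 0.284882


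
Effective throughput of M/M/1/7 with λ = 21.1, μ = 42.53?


ρ = 0.4961; P_K = (1−ρ)ρ^7/(1−ρ^8) = 0.003741
λ_eff = λ(1 − P_K) = 21.1·(1 − 0.003741) = 21.1·0.996259 = 21.0211 /hr

Final: 21.0211 /hr


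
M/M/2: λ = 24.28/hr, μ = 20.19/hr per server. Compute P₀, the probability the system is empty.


a = λ/μ = 24.28/20.19 = 1.2026; ρ = a/c = 0.6013
Σ_{k=0}^{1} a^k/k! (terms k=0..1) = 1.00000 + 1.20258 = 2.20258
Tail: a^2/(2!(1−ρ)) = 1.44619/(2·0.3987) = 1.81357
P₀ = 1/(2.20258 + 1.81357) = 1/4.01615 = 0.248995

Final: 0.248995


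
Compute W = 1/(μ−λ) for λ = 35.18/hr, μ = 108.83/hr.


W = 1/(μ−λ) = 1/(108.83 − 35.18) = 1/73.65 = 0.01358 hr

Final: 0.01358 hr


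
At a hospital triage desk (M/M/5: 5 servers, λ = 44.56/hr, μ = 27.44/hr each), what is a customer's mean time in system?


a = 1.6239; ρ = 0.3248; P₀ = 0.196645
Lq = P₀·a^c·ρ/(c!(1−ρ)²) = 0.01318
Wq = Lq/λ = 0.01318/44.56 = 0.0002958 hr
W = Wq + 1/μ = 0.0002958 + 0.03644 = 0.03674 hr

Final: 0.03674 hr


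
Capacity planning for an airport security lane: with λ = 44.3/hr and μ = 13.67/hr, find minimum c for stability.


Stability requires cμ > λ ⇔ c > λ/μ.
λ/μ = 44.3/13.67 = 3.2407
Minimum integer c = ⌊3.2407⌋ + 1 = 4
Check: 4·13.67 = 54.68 > 44.3, while 3·13.67 = 41.01 ≤ 44.3

Final: 4 servers


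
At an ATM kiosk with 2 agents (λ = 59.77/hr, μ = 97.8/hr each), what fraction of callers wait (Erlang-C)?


a = λ/μ = 0.6111; ρ = a/2 = 0.3056
P₀ = 0.531895 (from M/M/c formula)
C(c,a) = [a^c/(c!(1−ρ))]·P₀ = [0.37350/(2·0.6944)]·0.531895
= 0.26893·0.531895 = 0.143040

Final: 0.143040


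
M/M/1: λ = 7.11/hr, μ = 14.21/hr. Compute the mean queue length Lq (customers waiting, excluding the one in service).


ρ = 7.11/14.21 = 0.5004
Lq = ρ²/(1−ρ) = 0.2504/0.4996 = 0.5011

Final: 0.5011


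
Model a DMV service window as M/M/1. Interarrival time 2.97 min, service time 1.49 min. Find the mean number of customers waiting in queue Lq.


λ = 60/2.97 = 20.2020 /hr
μ = 60/1.49 = 40.2685 /hr
ρ = λ/μ = 20.2020/40.2685 = 0.5017
Lq = ρ²/(1−ρ) = 0.2517/0.4983 = 0.5051

Final: 0.5051


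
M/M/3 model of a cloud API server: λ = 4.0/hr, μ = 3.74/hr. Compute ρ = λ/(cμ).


ρ = λ/(cμ) = 4.0/(3·3.74) = 4.0/11.22 = 0.3565

Final: 0.3565


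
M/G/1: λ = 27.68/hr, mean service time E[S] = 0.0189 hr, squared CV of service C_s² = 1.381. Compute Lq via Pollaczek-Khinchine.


ρ = λ·E[S] = 27.68·0.0189 = 0.5232
Lq = ρ²(1+C_s²)/(2(1−ρ)) = 0.2737·(1+1.381)/(2·0.4768)
= 0.2737·2.3810/0.9537 = 0.68329

Final: 0.68329


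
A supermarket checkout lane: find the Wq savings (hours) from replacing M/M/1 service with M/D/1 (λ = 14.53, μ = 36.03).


ρ = 14.53/36.03 = 0.4033
Wq(M/M/1) = ρ/(μ−λ) = 0.4033/21.50 = 0.01876 hr
Wq(M/D/1) = ρ/(2(μ−λ)) = 0.009378 hr
Savings = 0.01876 − 0.009378 = 0.009378 hr

Final: 0.009378 hr


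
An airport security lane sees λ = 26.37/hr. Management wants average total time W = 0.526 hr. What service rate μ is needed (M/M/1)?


W = 1/(μ−λ) ⇒ μ − λ = 1/W = 1/0.526 = 1.9011
μ = λ + 1/W = 26.37 + 1.9011 = 28.2711 per hr

Final: 28.2711 /hr


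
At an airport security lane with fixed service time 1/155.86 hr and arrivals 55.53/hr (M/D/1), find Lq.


ρ = 55.53/155.86 = 0.3563
M/D/1: Lq = ρ²/(2(1−ρ)) = 0.1269/(2·0.6437) = 0.09860

Final: 0.09860


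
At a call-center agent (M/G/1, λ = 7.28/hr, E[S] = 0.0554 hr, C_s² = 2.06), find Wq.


ρ = λ·E[S] = 7.28·0.0554 = 0.4033
E[S²] = E[S]²(1+C_s²) = 0.0554²·(1+2.06) = 0.009392
Wq = λ·E[S²]/(2(1−ρ)) = 7.28·0.009392/(2·0.5967) = 0.05729 hr

Final: 0.05729 hr


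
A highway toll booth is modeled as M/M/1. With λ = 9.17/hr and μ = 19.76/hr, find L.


ρ = λ/μ = 9.17/19.76 = 0.4641
L = ρ/(1−ρ) = 0.4641/(1 − 0.4641) = 0.4641/0.5359 = 0.8659

Final: 0.8659


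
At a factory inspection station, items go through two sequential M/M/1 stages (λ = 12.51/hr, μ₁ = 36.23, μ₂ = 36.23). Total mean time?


Each node sees arrival rate λ = 12.51/hr (tandem ⇒ throughput preserved).
W₁ = 1/(μ₁−λ) = 1/(36.23−12.51) = 0.04216 hr
W₂ = 1/(μ₂−λ) = 1/(36.23−12.51) = 0.04216 hr
W_total = W₁ + W₂ = 0.04216 + 0.04216 = 0.08432 hr

Final: 0.08432 hr


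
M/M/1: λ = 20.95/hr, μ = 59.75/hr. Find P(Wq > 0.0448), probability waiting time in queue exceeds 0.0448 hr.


ρ = 20.95/59.75 = 0.3506
P(Wq > t) = ρ·e^{−(μ−λ)t} = 0.3506·e^{−1.7382}
= 0.3506·0.175830 = 0.061651

Final: 0.061651


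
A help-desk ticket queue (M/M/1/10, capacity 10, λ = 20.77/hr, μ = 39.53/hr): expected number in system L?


ρ = 20.77/39.53 = 0.5254
L = ρ[1 − (K+1)ρ^K + Kρ^(K+1)] / [(1−ρ)(1−ρ^(K+1))]
Numerator: 0.5254·(1 − 11·0.001604 + 10·0.0008426) = 0.520583
Denominator: (0.4746)·(0.999157) = 0.474176
L = 0.520583/0.474176 = 1.0979

Final: 1.0979


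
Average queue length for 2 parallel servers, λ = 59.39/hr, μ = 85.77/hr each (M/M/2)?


a = λ/μ = 0.6924; ρ = a/2 = 0.3462
P₀ = 0.485645
Lq = P₀·a^c·ρ / (c!·(1−ρ)²) = 0.485645·0.47946·0.3462/(2·0.42743)
= 0.09430

Final: 0.09430


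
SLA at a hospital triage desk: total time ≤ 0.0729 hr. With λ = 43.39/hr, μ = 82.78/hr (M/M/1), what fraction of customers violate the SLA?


W ~ Exponential(μ−λ) for M/M/1.
μ − λ = 82.78 − 43.39 = 39.3900
P(W > t) = e^{−(μ−λ)t} = e^{−2.8715} = 0.056612

Final: 0.056612


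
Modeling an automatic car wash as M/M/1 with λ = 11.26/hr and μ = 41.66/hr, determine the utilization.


ρ = λ/μ = 11.26/41.66 = 0.2703

Final: 0.2703


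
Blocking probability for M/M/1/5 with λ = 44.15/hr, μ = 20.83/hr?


ρ = λ/μ = 44.15/20.83 = 2.1195
P_K = (1−ρ)ρ^K/(1−ρ^(K+1)) = (-1.1195·42.776691)/(1 − 90.666871)
= -47.890180/-89.666871 = 0.534090

Final: 0.534090


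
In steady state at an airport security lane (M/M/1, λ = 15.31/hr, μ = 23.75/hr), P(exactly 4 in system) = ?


ρ = 15.31/23.75 = 0.6446
P_n = (1−ρ)·ρ^n = (1 − 0.6446)·0.6446^4 = 0.3554·0.172682 = 0.061366

Final: 0.061366


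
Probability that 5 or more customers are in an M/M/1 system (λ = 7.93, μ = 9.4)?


ρ = 7.93/9.4 = 0.8436
P(N ≥ n) = ρ^n = 0.8436^5 = 0.427294

Final: 0.427294


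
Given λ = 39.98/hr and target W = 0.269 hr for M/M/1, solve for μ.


W = 1/(μ−λ) ⇒ μ − λ = 1/W = 1/0.269 = 3.7175
μ = λ + 1/W = 39.98 + 3.7175 = 43.6975 per hr

Final: 43.6975 /hr


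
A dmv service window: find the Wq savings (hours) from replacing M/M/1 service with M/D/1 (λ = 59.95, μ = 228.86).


ρ = 59.95/228.86 = 0.2620
Wq(M/M/1) = ρ/(μ−λ) = 0.2620/168.91 = 0.001551 hr
Wq(M/D/1) = ρ/(2(μ−λ)) = 0.0007754 hr
Savings = 0.001551 − 0.0007754 = 0.0007754 hr

Final: 0.0007754 hr


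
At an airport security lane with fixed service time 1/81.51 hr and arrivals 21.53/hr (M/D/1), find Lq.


ρ = 21.53/81.51 = 0.2641
M/D/1: Lq = ρ²/(2(1−ρ)) = 0.06977/(2·0.7359) = 0.04741

Final: 0.04741


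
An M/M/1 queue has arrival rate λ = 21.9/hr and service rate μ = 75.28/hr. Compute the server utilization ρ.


ρ = λ/μ = 21.9/75.28 = 0.2909

Final: 0.2909


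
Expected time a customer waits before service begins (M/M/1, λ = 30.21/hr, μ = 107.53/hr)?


ρ = 30.21/107.53 = 0.2809
Wq = ρ/(μ−λ) = 0.2809/(107.53 − 30.21) = 0.2809/77.32 = 0.003634 hr

Final: 0.003634 hr


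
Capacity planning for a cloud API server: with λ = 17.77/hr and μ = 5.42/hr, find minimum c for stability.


Stability requires cμ > λ ⇔ c > λ/μ.
λ/μ = 17.77/5.42 = 3.2786
Minimum integer c = ⌊3.2786⌋ + 1 = 4
Check: 4·5.42 = 21.68 > 17.77, while 3·5.42 = 16.26 ≤ 17.77

Final: 4 servers


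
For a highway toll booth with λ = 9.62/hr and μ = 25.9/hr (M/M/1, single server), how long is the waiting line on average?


ρ = 9.62/25.9 = 0.3714
Lq = ρ²/(1−ρ) = 0.1380/0.6286 = 0.2195

Final: 0.2195


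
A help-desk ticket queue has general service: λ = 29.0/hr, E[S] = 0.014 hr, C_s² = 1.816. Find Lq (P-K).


ρ = λ·E[S] = 29.0·0.014 = 0.4060
Lq = ρ²(1+C_s²)/(2(1−ρ)) = 0.1648·(1+1.816)/(2·0.5940)
= 0.1648·2.8160/1.1880 = 0.39072

Final: 0.39072


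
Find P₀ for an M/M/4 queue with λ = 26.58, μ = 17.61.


a = λ/μ = 26.58/17.61 = 1.5094; ρ = a/c = 0.3773
Σ_{k=0}^{3} a^k/k! (terms k=0..3) = 1.00000 + 1.50937 + 1.13910 + 0.57311 = 4.22157
Tail: a^4/(4!(1−ρ)) = 5.19018/(24·0.6227) = 0.34731
P₀ = 1/(4.22157 + 0.34731) = 1/4.56889 = 0.218872

Final: 0.218872


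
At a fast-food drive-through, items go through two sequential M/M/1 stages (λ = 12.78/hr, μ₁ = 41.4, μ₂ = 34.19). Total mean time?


Each node sees arrival rate λ = 12.78/hr (tandem ⇒ throughput preserved).
W₁ = 1/(μ₁−λ) = 1/(41.4−12.78) = 0.03494 hr
W₂ = 1/(μ₂−λ) = 1/(34.19−12.78) = 0.04671 hr
W_total = W₁ + W₂ = 0.03494 + 0.04671 = 0.08165 hr

Final: 0.08165 hr


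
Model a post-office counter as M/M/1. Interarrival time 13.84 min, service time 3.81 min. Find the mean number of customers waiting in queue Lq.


λ = 60/13.84 = 4.3353 /hr
μ = 60/3.81 = 15.7480 /hr
ρ = λ/μ = 4.3353/15.7480 = 0.2753
Lq = ρ²/(1−ρ) = 0.07578/0.7247 = 0.1046

Final: 0.1046


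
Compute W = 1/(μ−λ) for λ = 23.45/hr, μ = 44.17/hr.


W = 1/(μ−λ) = 1/(44.17 − 23.45) = 1/20.72 = 0.04826 hr

Final: 0.04826 hr


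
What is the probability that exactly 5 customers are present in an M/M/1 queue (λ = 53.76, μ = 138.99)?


ρ = 53.76/138.99 = 0.3868
P_n = (1−ρ)·ρ^n = (1 − 0.3868)·0.3868^5 = 0.6132·0.008657 = 0.005309

Final: 0.005309


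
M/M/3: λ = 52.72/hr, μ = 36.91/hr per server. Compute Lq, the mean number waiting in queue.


a = λ/μ = 1.4283; ρ = a/3 = 0.4761
P₀ = 0.228547
Lq = P₀·a^c·ρ / (c!·(1−ρ)²) = 0.228547·2.91403·0.4761/(6·0.27446)
= 0.19255

Final: 0.19255


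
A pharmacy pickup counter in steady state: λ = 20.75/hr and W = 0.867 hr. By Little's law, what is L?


L = λW = 20.75·0.867 = 17.9902

Final: 17.9902


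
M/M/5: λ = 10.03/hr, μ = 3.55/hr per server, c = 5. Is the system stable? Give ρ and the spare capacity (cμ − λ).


Total capacity cμ = 5·3.55 = 17.75/hr
ρ = λ/(cμ) = 10.03/17.75 = 0.5651
Stable ⇔ ρ < 1: YES
Spare capacity = cμ − λ = 17.75 − 10.03 = 7.72/hr

Final: ρ = 0.5651; stable; margin = 7.72/hr


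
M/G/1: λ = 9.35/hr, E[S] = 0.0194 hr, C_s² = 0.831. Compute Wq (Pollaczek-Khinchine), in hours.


ρ = λ·E[S] = 9.35·0.0194 = 0.1814
E[S²] = E[S]²(1+C_s²) = 0.0194²·(1+0.831) = 0.0006891
Wq = λ·E[S²]/(2(1−ρ)) = 9.35·0.0006891/(2·0.8186) = 0.003935 hr

Final: 0.003935 hr


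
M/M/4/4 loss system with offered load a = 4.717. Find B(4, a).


B(c,a) = (a^c/c!) / Σ_{k=0}^{c} a^k/k!
a^4/4! = 20.627769
Σ terms (k=0..4): 1.00000 + 4.71700 + 11.12504 + 17.49228 + 20.62777 = 54.962092
B = 20.627769/54.962092 = 0.375309

Final: 0.375309


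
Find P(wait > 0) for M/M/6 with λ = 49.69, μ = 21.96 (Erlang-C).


a = λ/μ = 2.2628; ρ = a/6 = 0.3771
P₀ = 0.103739 (from M/M/c formula)
C(c,a) = [a^c/(c!(1−ρ))]·P₀ = [134.22084/(720·0.6229)]·0.103739
= 0.29929·0.103739 = 0.031048

Final: 0.031048


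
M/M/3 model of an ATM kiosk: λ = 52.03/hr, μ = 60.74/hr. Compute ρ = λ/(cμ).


ρ = λ/(cμ) = 52.03/(3·60.74) = 52.03/182.22 = 0.2855

Final: 0.2855


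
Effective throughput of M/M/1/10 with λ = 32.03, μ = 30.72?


ρ = 1.0426; P_K = (1−ρ)ρ^10/(1−ρ^11) = 0.111047
λ_eff = λ(1 − P_K) = 32.03·(1 − 0.111047) = 32.03·0.888953 = 28.4732 /hr

Final: 28.4732 /hr


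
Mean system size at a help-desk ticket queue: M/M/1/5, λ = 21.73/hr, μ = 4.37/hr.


ρ = 21.73/4.37 = 4.9725
L = ρ[1 − (K+1)ρ^K + Kρ^(K+1)] / [(1−ρ)(1−ρ^(K+1))]
Numerator: 4.9725·(1 − 6·3040.125042 + 5·15117.143516) = 285155.118993
Denominator: (-3.9725)·(-15116.143516) = 60049.485454
L = 285155.118993/60049.485454 = 4.7487

Final: 4.7487


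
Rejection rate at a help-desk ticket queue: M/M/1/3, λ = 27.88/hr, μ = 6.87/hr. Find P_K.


ρ = λ/μ = 27.88/6.87 = 4.0582
P_K = (1−ρ)ρ^K/(1−ρ^(K+1)) = (-3.0582·66.835638)/(1 − 271.234000)
= -204.398363/-270.234000 = 0.756375

Final: 0.756375


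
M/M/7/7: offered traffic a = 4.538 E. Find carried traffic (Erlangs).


B(7,4.538) = 0.092391 (Erlang-B)
Carried load = a(1 − B) = 4.538·(1 − 0.092391) = 4.538·0.907609 = 4.1187 E

Final: 4.1187 Erlangs


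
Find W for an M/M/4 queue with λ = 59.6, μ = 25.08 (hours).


a = 2.3764; ρ = 0.5941; P₀ = 0.085394
Lq = P₀·a^c·ρ/(c!(1−ρ)²) = 0.40917
Wq = Lq/λ = 0.40917/59.6 = 0.006865 hr
W = Wq + 1/μ = 0.006865 + 0.03987 = 0.04674 hr

Final: 0.04674 hr


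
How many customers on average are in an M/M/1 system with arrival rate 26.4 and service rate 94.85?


ρ = λ/μ = 26.4/94.85 = 0.2783
L = ρ/(1−ρ) = 0.2783/(1 − 0.2783) = 0.2783/0.7217 = 0.3857

Final: 0.3857


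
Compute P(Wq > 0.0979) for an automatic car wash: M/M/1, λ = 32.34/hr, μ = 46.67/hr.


ρ = 32.34/46.67 = 0.6930
P(Wq > t) = ρ·e^{−(μ−λ)t} = 0.6930·e^{−1.4029}
= 0.6930·0.245881 = 0.170383

Final: 0.170383


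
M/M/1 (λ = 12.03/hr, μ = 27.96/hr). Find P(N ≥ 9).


ρ = 12.03/27.96 = 0.4303
P(N ≥ n) = ρ^n = 0.4303^9 = 0.0005053

Final: 0.0005053


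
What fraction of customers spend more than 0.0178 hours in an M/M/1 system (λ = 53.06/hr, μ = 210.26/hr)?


W ~ Exponential(μ−λ) for M/M/1.
μ − λ = 210.26 − 53.06 = 157.2000
P(W > t) = e^{−(μ−λ)t} = e^{−2.7982} = 0.060922

Final: 0.060922


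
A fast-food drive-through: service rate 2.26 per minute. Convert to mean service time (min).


Mean service time = 1/μ = 1/2.26 minute = 0.44248 minute
In minutes: 0.44248 × 1 = 0.4425 min

Final: 0.4425 min


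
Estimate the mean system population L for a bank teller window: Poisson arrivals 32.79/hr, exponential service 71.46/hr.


ρ = λ/μ = 32.79/71.46 = 0.4589
L = ρ/(1−ρ) = 0.4589/(1 − 0.4589) = 0.4589/0.5411 = 0.8479

Final: 0.8479


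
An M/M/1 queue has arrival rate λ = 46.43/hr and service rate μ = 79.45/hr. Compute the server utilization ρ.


ρ = λ/μ = 46.43/79.45 = 0.5844

Final: 0.5844


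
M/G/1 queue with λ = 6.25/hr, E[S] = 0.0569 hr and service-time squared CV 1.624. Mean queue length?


ρ = λ·E[S] = 6.25·0.0569 = 0.3556
Lq = ρ²(1+C_s²)/(2(1−ρ)) = 0.1265·(1+1.624)/(2·0.6444)
= 0.1265·2.6240/1.2888 = 0.25750

Final: 0.25750


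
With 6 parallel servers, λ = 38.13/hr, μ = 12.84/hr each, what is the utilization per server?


ρ = λ/(cμ) = 38.13/(6·12.84) = 38.13/77.04 = 0.4949

Final: 0.4949


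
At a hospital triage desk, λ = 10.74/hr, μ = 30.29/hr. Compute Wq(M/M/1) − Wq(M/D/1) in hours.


ρ = 10.74/30.29 = 0.3546
Wq(M/M/1) = ρ/(μ−λ) = 0.3546/19.55 = 0.01814 hr
Wq(M/D/1) = ρ/(2(μ−λ)) = 0.009068 hr
Savings = 0.01814 − 0.009068 = 0.009068 hr

Final: 0.009068 hr


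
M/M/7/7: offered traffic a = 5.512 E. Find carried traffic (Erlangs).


B(7,5.512) = 0.153282 (Erlang-B)
Carried load = a(1 − B) = 5.512·(1 − 0.153282) = 5.512·0.846718 = 4.6671 E

Final: 4.6671 Erlangs
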